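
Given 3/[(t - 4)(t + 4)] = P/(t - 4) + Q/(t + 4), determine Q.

Cover-up at t = -4: Q = 3/(-4 - 4) = -3/8


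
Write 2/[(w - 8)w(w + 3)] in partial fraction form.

Using cover-up method: P = 1/44, Q = -1/12, R = 2/33
Result: (1/44)/(w - 8) - (1/12)/w + (2/33)/(w + 3)


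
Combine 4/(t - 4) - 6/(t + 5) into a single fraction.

Common denominator (t - 4)(t + 5). Numerator: 4(t + 5) - 6(t - 4) = (4t + 20) - (6t - 24) = -2t + 44
Result: (-2t + 44)/[(t - 4)(t + 5)]


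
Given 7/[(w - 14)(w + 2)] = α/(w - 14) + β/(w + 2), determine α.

Cover-up at w = 14: α = 7/(14 + 2) = 7/16


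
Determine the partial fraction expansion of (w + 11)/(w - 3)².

(w + 11) = P(w - 3) + Q. At w = 3: Q = 1·3 + 11 = 14. Coeff of w: P = 1
Result: 1/(w - 3) + 14/(w - 3)²


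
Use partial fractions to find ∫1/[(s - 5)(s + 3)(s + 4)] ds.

Cover-up: α = 1/72, β = -1/8, γ = 1/9. Decomposition: (1/72)/(s - 5) - (1/8)/(s + 3) + (1/9)/(s + 4). Integrate each term: (1/72) ln|(s - 5)| - (1/8) ln|(s + 3)| + (1/9) ln|(s + 4)| + C


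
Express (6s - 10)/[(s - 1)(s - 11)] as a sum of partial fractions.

At s=1: P = (6·1 - 10)/(1 - 11) = 2/5. At s=11: Q = (6·11 - 10)/(11 - 1) = 28/5
Result: (2/5)/(s - 1) + (28/5)/(s - 11)


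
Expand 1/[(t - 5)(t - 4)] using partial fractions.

1/(t - 5)(t - 4) = α/(t - 5) + β/(t - 4). α = 1/(5 - 4) = 1, β = 1/(4 - 5) = -1
Result: 1/(t - 5) - 1/(t - 4)


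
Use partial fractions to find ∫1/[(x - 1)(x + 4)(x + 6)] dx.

Cover-up: α = 1/35, β = -1/10, γ = 1/14. Decomposition: (1/35)/(x - 1) - (1/10)/(x + 4) + (1/14)/(x + 6). Integrate each term: (1/35) ln|(x - 1)| - (1/10) ln|(x + 4)| + (1/14) ln|(x + 6)| + C


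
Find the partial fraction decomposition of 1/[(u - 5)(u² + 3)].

Cover-up at u = 5: α = 1/(5² + 3) = 1/28. Then β = -α = -1/28, γ = -α·(0 + 5) = -5/28
Result: (1/28)/(u - 5) - ((1/28)u + 5/28)/(u² + 3)


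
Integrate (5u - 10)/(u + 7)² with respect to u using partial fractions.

Decompose: A = 5, B = 5·(-7) - 10 = -45, so (5u - 10)/(u + 7)² = 5/(u + 7) - 45/(u + 7)². Integrate: ∫ A/(u + 7) du = 5 ln|(u + 7)|; ∫ B/(u + 7)² du = 45/(u + 7). Sum: 5 ln|(u + 7)| + 45/(u + 7) + C


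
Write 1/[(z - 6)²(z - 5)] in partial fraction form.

Cover-up at z=5: C = 1/(5 - 6)² = 1. Cover-up at z=6: B = 1/(6 - 5) = 1. Comparing z² coeff: A = -C = -1
Result: -1/(z - 6) + 1/(z - 6)² + 1/(z - 5)


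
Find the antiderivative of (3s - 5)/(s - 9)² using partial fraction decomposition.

Decompose: P = 3, Q = 3·9 - 5 = 22, so (3s - 5)/(s - 9)² = 3/(s - 9) + 22/(s - 9)². Integrate: ∫ P/(s - 9) ds = 3 ln|(s - 9)|; ∫ Q/(s - 9)² ds = -22/(s - 9). Sum: 3 ln|(s - 9)| - 22/(s - 9) + C


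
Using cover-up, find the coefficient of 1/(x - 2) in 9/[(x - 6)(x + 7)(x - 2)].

Cover (x - 2), set x=2: 9/[(2 - 6)(2 + 7)] = -1/4


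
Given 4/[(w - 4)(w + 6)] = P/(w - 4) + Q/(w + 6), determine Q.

Cover-up at w = -6: Q = 4/(-6 - 4) = -4/10 = -2/5


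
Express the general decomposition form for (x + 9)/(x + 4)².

Repeated linear factor: A/(x + 4) + B/(x + 4)²


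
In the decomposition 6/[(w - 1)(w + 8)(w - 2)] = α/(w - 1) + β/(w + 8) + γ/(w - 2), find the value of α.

Cover-up at w = 1: α = 6/[(1 + 8)(1 - 2)] = 6/[(9)(-1)] = -6/9 = -2/3


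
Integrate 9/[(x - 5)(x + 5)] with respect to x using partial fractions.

Decompose: 9/[(x - 5)(x + 5)] = (9/10)/(x - 5) - (9/10)/(x + 5). Integrate each term: (9/10) ln|(x - 5)| - (9/10) ln|(x + 5)| + C


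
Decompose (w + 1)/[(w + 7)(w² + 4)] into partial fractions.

At w=-7: A = (1·(-7) + 1)/((-7)² + 4) = -6/53. B = -A = 6/53, C = 1 - (-7)·A = 11/53
Result: (-6/53)/(w + 7) + ((6/53)w + 11/53)/(w² + 4)


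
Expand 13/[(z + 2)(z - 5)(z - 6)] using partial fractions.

Using cover-up method: A = 13/56, B = -13/7, C = 13/8
Result: (13/56)/(z + 2) - (13/7)/(z - 5) + (13/8)/(z - 6)


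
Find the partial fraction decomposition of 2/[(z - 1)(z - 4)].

2/(z - 1)(z - 4) = A/(z - 1) + B/(z - 4). A = 2/(1 - 4) = -2/3, B = 2/(4 - 1) = 2/3
Result: (-2/3)/(z - 1) + (2/3)/(z - 4)


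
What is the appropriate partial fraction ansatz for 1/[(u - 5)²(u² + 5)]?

Repeated linear + quadratic: A/(u - 5) + B/(u - 5)² + (Cu + D)/(u² + 5)


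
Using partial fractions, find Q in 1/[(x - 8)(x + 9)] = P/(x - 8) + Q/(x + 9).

Cover-up at x = -9: Q = 1/(-9 - 8) = -1/17


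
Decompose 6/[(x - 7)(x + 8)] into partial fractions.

6/(x - 7)(x + 8) = α/(x - 7) + β/(x + 8). α = 6/(7 + 8) = 2/5, β = 6/(-8 - 7) = -2/5
Result: (2/5)/(x - 7) - (2/5)/(x + 8)


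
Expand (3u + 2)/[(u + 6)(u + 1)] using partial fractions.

At u=-6: α = (3·(-6) + 2)/(-6 + 1) = 16/5. At u=-1: β = (3·(-1) + 2)/(-1 + 6) = -1/5
Result: (16/5)/(u + 6) - (1/5)/(u + 1)


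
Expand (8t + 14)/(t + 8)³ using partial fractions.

(8t + 14) = α(t + 8)² + β(t + 8) + γ. At t = -8: γ = 8·(-8) + 14 = -50. Coefficients: α = 0, β = 8
Result: 8/(t + 8)² - 50/(t + 8)³


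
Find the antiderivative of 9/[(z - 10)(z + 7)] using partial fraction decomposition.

Decompose: 9/[(z - 10)(z + 7)] = (9/17)/(z - 10) - (9/17)/(z + 7). Integrate each term: (9/17) ln|(z - 10)| - (9/17) ln|(z + 7)| + C


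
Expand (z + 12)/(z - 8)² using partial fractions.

(z + 12) = P(z - 8) + Q. At z = 8: Q = 1·8 + 12 = 20. Coeff of z: P = 1
Result: 1/(z - 8) + 20/(z - 8)²


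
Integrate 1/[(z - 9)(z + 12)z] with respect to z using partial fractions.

Cover-up: P = 1/189, Q = 1/252, R = -1/108. Decomposition: (1/189)/(z - 9) + (1/252)/(z + 12) - (1/108)/z. Integrate each term: (1/189) ln|(z - 9)| + (1/252) ln|(z + 12)| - (1/108) ln|z| + C


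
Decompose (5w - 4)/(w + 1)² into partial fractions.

(5w - 4) = α(w + 1) + β. At w = -1: β = 5·(-1) - 4 = -9. Coeff of w: α = 5
Result: 5/(w + 1) - 9/(w + 1)²


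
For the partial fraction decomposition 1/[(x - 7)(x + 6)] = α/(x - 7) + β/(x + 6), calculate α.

Cover-up at x = 7: α = 1/(7 + 6) = 1/13


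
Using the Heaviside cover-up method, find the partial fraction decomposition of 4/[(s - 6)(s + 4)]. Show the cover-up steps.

Cover (s - 6): set s=6, get A = 4/(6 + 4) = 2/5. Cover (s + 4): set s=-4, get B = 4/(-4 - 6) = -2/5.
Result: (2/5)/(s - 6) - (2/5)/(s + 4)


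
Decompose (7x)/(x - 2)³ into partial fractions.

(7x) = P(x - 2)² + Q(x - 2) + R. At x = 2: R = 7·2 + 0 = 14. Coefficients: P = 0, Q = 7
Result: 7/(x - 2)² + 14/(x - 2)³


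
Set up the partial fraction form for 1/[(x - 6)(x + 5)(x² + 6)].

Two linear + quadratic: α/(x - 6) + β/(x + 5) + (γx + δ)/(x² + 6)


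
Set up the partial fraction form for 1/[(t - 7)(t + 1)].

Distinct linear factors: A/(t - 7) + B/(t + 1)


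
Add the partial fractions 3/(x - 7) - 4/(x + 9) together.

Common denominator (x - 7)(x + 9). Numerator: 3(x + 9) - 4(x - 7) = (3x + 27) - (4x - 28) = -x + 55
Result: (-x + 55)/[(x - 7)(x + 9)]


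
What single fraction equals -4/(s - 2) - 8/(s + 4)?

Common denominator (s - 2)(s + 4). Numerator: -4(s + 4) - 8(s - 2) = (-4s - 16) - (8s - 16) = -12s
Result: (-12s)/[(s - 2)(s + 4)]


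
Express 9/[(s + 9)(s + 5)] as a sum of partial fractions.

9/(s + 9)(s + 5) = P/(s + 9) + Q/(s + 5). P = 9/(-9 + 5) = -9/4, Q = 9/(-5 + 9) = 9/4
Result: (-9/4)/(s + 9) + (9/4)/(s + 5)


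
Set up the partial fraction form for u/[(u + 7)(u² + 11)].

Linear + irreducible quadratic: P/(u + 7) + (Qu + R)/(u² + 11)


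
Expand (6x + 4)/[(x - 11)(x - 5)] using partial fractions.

At x=11: α = (6·11 + 4)/(11 - 5) = 35/3. At x=5: β = (6·5 + 4)/(5 - 11) = -17/3
Result: (35/3)/(x - 11) - (17/3)/(x - 5)


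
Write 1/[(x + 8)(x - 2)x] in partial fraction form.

Using cover-up method: α = 1/80, β = 1/20, γ = -1/16
Result: (1/80)/(x + 8) + (1/20)/(x - 2) - (1/16)/x


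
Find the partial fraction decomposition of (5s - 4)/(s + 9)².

(5s - 4) = α(s + 9) + β. At s = -9: β = 5·(-9) - 4 = -49. Coeff of s: α = 5
Result: 5/(s + 9) - 49/(s + 9)²


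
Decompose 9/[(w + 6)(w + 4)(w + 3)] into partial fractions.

Using cover-up method: A = 3/2, B = -9/2, C = 3
Result: (3/2)/(w + 6) - (9/2)/(w + 4) + 3/(w + 3)


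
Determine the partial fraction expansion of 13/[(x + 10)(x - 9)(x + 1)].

Using cover-up method: α = 13/171, β = 13/190, γ = -13/90
Result: (13/171)/(x + 10) + (13/190)/(x - 9) - (13/90)/(x + 1)


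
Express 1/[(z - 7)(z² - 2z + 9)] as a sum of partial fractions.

Cover-up at z = 7: α = 1/(7² - 2·7 + 9) = 1/44. Then β = -α = -1/44, γ = -α·(-2 + 7) = -5/44
Result: (1/44)/(z - 7) - ((1/44)z + 5/44)/(z² - 2z + 9)


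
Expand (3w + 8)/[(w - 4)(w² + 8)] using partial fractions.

At w=4: A = (3·4 + 8)/(4² + 8) = 5/6. B = -A = -5/6, C = 3 - 4·A = -1/3
Result: (5/6)/(w - 4) - ((5/6)w + 1/3)/(w² + 8)


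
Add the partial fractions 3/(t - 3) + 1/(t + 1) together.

Common denominator (t - 3)(t + 1). Numerator: 3(t + 1) + 1(t - 3) = (3t + 3) + (t - 3) = 4t
Result: (4t)/[(t - 3)(t + 1)]


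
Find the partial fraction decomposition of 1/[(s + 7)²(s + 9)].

Cover-up at s=-9: γ = 1/(-9 + 7)² = 1/4. Cover-up at s=-7: β = 1/(-7 + 9) = 1/2. Comparing s² coeff: α = -γ = -1/4
Result: (-1/4)/(s + 7) + (1/2)/(s + 7)² + (1/4)/(s + 9)


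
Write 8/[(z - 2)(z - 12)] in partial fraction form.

8/(z - 2)(z - 12) = A/(z - 2) + B/(z - 12). A = 8/(2 - 12) = -4/5, B = 8/(12 - 2) = 4/5
Result: (-4/5)/(z - 2) + (4/5)/(z - 12)


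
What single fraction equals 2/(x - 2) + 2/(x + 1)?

Common denominator (x - 2)(x + 1). Numerator: 2(x + 1) + 2(x - 2) = (2x + 2) + (2x - 4) = 4x - 2
Result: (4x - 2)/[(x - 2)(x + 1)]


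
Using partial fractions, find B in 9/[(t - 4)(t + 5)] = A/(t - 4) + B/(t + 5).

Cover-up at t = -5: B = 9/(-5 - 4) = -9/9 = -1


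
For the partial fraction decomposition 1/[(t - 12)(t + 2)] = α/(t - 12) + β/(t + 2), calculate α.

Cover-up at t = 12: α = 1/(12 + 2) = 1/14


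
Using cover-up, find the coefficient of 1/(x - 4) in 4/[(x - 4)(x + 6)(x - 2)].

Cover (x - 4), set x=4: 4/[(4 + 6)(4 - 2)] = 1/5


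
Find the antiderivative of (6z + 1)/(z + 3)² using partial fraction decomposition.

Decompose: α = 6, β = 6·(-3) + 1 = -17, so (6z + 1)/(z + 3)² = 6/(z + 3) - 17/(z + 3)². Integrate: ∫ α/(z + 3) dz = 6 ln|(z + 3)|; ∫ β/(z + 3)² dz = 17/(z + 3). Sum: 6 ln|(z + 3)| + 17/(z + 3) + C


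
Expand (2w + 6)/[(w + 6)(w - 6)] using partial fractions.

At w=-6: P = (2·(-6) + 6)/(-6 - 6) = 1/2. At w=6: Q = (2·6 + 6)/(6 + 6) = 3/2
Result: (1/2)/(w + 6) + (3/2)/(w - 6)


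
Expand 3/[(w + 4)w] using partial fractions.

3/(w + 4)w = A/(w + 4) + B/w. A = 3/(-4 - 0) = -3/4, B = 3/(0 + 4) = 3/4
Result: (-3/4)/(w + 4) + (3/4)/w


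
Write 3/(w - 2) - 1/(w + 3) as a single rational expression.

Common denominator (w - 2)(w + 3). Numerator: 3(w + 3) - 1(w - 2) = (3w + 9) - (w - 2) = 2w + 11
Result: (2w + 11)/[(w - 2)(w + 3)]


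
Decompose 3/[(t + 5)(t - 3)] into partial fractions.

3/(t + 5)(t - 3) = A/(t + 5) + B/(t - 3). A = 3/(-5 - 3) = -3/8, B = 3/(3 + 5) = 3/8
Result: (-3/8)/(t + 5) + (3/8)/(t - 3)


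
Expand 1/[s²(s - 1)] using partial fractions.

Cover-up at s=1: C = 1/(1 - 0)² = 1. Cover-up at s=0: B = 1/(0 - 1) = -1. Comparing s² coeff: A = -C = -1
Result: -1/s - 1/s² + 1/(s - 1)


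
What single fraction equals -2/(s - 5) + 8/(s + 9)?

Common denominator (s - 5)(s + 9). Numerator: -2(s + 9) + 8(s - 5) = (-2s - 18) + (8s - 40) = 6s - 58
Result: (6s - 58)/[(s - 5)(s + 9)]


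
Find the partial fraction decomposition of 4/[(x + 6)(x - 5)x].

Using cover-up method: P = 2/33, Q = 4/55, R = -2/15
Result: (2/33)/(x + 6) + (4/55)/(x - 5) - (2/15)/x


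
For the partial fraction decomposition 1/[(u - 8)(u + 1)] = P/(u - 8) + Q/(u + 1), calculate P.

Cover-up at u = 8: P = 1/(8 + 1) = 1/9


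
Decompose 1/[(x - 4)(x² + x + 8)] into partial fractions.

Cover-up at x = 4: A = 1/(4² + 1·4 + 8) = 1/28. Then B = -A = -1/28, C = -A·(1 + 4) = -5/28
Result: (1/28)/(x - 4) - ((1/28)x + 5/28)/(x² + x + 8)


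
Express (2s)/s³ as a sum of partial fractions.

(2s) = As² + Bs + C. At s = 0: C = 2·0 + 0 = 0. Coefficients: A = 0, B = 2
Result: 2/s²


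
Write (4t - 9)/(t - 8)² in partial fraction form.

(4t - 9) = A(t - 8) + B. At t = 8: B = 4·8 - 9 = 23. Coeff of t: A = 4
Result: 4/(t - 8) + 23/(t - 8)²


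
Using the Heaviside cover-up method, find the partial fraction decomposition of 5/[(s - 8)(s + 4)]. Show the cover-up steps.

Cover (s - 8): set s=8, get P = 5/(8 + 4) = 5/12. Cover (s + 4): set s=-4, get Q = 5/(-4 - 8) = -5/12.
Result: (5/12)/(s - 8) - (5/12)/(s + 4)


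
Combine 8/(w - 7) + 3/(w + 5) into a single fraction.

Common denominator (w - 7)(w + 5). Numerator: 8(w + 5) + 3(w - 7) = (8w + 40) + (3w - 21) = 11w + 19
Result: (11w + 19)/[(w - 7)(w + 5)]


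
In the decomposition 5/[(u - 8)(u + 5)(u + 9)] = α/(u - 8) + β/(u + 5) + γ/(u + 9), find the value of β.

Cover-up at u = -5: β = 5/[(-5 - 8)(-5 + 9)] = 5/[(-13)(4)] = -5/52


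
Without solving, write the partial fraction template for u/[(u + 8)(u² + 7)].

Linear + irreducible quadratic: α/(u + 8) + (βu + γ)/(u² + 7)


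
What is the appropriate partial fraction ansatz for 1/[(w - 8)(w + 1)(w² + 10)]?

Two linear + quadratic: P/(w - 8) + Q/(w + 1) + (Rw + S)/(w² + 10)


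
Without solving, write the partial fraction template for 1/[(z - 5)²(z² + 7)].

Repeated linear + quadratic: α/(z - 5) + β/(z - 5)² + (γz + δ)/(z² + 7)


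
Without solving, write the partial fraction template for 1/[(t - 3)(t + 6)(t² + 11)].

Two linear + quadratic: P/(t - 3) + Q/(t + 6) + (Rt + S)/(t² + 11)


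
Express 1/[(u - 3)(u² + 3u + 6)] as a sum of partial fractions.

Cover-up at u = 3: α = 1/(3² + 3·3 + 6) = 1/24. Then β = -α = -1/24, γ = -α·(3 + 3) = -1/4
Result: (1/24)/(u - 3) - ((1/24)u + 1/4)/(u² + 3u + 6)


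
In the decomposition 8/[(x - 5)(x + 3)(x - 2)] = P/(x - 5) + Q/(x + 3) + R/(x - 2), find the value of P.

Cover-up at x = 5: P = 8/[(5 + 3)(5 - 2)] = 8/[(8)(3)] = 8/24 = 1/3


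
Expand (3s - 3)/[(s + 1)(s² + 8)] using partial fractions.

At s=-1: P = (3·(-1) - 3)/((-1)² + 8) = -2/3. Q = -P = 2/3, R = 3 - (-1)·P = 7/3
Result: (-2/3)/(s + 1) + ((2/3)s + 7/3)/(s² + 8)


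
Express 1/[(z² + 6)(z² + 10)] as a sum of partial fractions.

Coefficient matching gives A = C = 0, B = 1/(10-6) = 1/4, D = -B = -1/4
Result: (1/4)/(z² + 6) - (1/4)/(z² + 10)


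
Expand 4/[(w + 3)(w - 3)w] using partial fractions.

Using cover-up method: A = 2/9, B = 2/9, C = -4/9
Result: (2/9)/(w + 3) + (2/9)/(w - 3) - (4/9)/w


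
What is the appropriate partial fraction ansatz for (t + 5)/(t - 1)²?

Repeated linear factor: P/(t - 1) + Q/(t - 1)²


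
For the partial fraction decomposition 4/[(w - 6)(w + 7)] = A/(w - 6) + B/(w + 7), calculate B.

Cover-up at w = -7: B = 4/(-7 - 6) = -4/13


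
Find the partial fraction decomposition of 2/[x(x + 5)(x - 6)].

Using cover-up method: α = -1/15, β = 2/55, γ = 1/33
Result: (-1/15)/x + (2/55)/(x + 5) + (1/33)/(x - 6)


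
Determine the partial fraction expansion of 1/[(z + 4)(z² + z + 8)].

Cover-up at z = -4: α = 1/((-4)² + 1·(-4) + 8) = 1/20. Then β = -α = -1/20, γ = -α·(1 - 4) = 3/20
Result: (1/20)/(z + 4) - ((1/20)z - 3/20)/(z² + z + 8)


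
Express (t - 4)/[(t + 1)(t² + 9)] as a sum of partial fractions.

At t=-1: P = (1·(-1) - 4)/((-1)² + 9) = -1/2. Q = -P = 1/2, R = 1 - (-1)·P = 1/2
Result: (-1/2)/(t + 1) + ((1/2)t + 1/2)/(t² + 9)


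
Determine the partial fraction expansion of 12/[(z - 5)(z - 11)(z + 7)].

Using cover-up method: P = -1/6, Q = 1/9, R = 1/18
Result: (-1/6)/(z - 5) + (1/9)/(z - 11) + (1/18)/(z + 7)


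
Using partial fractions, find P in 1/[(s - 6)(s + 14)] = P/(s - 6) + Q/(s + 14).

Cover-up at s = 6: P = 1/(6 + 14) = 1/20


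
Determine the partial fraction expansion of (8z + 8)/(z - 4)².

(8z + 8) = A(z - 4) + B. At z = 4: B = 8·4 + 8 = 40. Coeff of z: A = 8
Result: 8/(z - 4) + 40/(z - 4)²


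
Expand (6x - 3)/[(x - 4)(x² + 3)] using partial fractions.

At x=4: A = (6·4 - 3)/(4² + 3) = 21/19. B = -A = -21/19, C = 6 - 4·A = 30/19
Result: (21/19)/(x - 4) - ((21/19)x - 30/19)/(x² + 3)


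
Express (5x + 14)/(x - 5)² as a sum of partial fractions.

(5x + 14) = P(x - 5) + Q. At x = 5: Q = 5·5 + 14 = 39. Coeff of x: P = 5
Result: 5/(x - 5) + 39/(x - 5)²


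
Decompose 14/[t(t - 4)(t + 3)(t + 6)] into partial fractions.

Using Heaviside cover-up: (-7/36)/t + (1/20)/(t - 4) + (2/9)/(t + 3) - (7/90)/(t + 6)


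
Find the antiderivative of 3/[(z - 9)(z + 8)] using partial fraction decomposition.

Decompose: 3/[(z - 9)(z + 8)] = (3/17)/(z - 9) - (3/17)/(z + 8). Integrate each term: (3/17) ln|(z - 9)| - (3/17) ln|(z + 8)| + C


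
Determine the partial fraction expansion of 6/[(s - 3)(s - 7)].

6/(s - 3)(s - 7) = A/(s - 3) + B/(s - 7). A = 6/(3 - 7) = -3/2, B = 6/(7 - 3) = 3/2
Result: (-3/2)/(s - 3) + (3/2)/(s - 7)


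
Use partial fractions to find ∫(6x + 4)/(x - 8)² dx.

Decompose: A = 6, B = 6·8 + 4 = 52, so (6x + 4)/(x - 8)² = 6/(x - 8) + 52/(x - 8)². Integrate: ∫ A/(x - 8) dx = 6 ln|(x - 8)|; ∫ B/(x - 8)² dx = -52/(x - 8). Sum: 6 ln|(x - 8)| - 52/(x - 8) + C


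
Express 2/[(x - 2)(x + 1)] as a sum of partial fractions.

2/(x - 2)(x + 1) = α/(x - 2) + β/(x + 1). α = 2/(2 + 1) = 2/3, β = 2/(-1 - 2) = -2/3
Result: (2/3)/(x - 2) - (2/3)/(x + 1)


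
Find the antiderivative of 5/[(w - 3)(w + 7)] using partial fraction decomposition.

Decompose: 5/[(w - 3)(w + 7)] = (1/2)/(w - 3) - (1/2)/(w + 7). Integrate each term: (1/2) ln|(w - 3)| - (1/2) ln|(w + 7)| + C


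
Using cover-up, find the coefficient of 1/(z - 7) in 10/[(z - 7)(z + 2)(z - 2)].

Cover (z - 7), set z=7: 10/[(7 + 2)(7 - 2)] = 2/9


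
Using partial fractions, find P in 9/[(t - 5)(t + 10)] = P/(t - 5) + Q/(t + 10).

Cover-up at t = 5: P = 9/(5 + 10) = 9/15 = 3/5


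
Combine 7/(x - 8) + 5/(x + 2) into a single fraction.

Common denominator (x - 8)(x + 2). Numerator: 7(x + 2) + 5(x - 8) = (7x + 14) + (5x - 40) = 12x - 26
Result: (12x - 26)/[(x - 8)(x + 2)]


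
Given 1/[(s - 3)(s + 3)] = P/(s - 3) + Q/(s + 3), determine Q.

Cover-up at s = -3: Q = 1/(-3 - 3) = -1/6


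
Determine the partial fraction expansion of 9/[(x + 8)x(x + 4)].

Using cover-up method: A = 9/32, B = 9/32, C = -9/16
Result: (9/32)/(x + 8) + (9/32)/x - (9/16)/(x + 4)


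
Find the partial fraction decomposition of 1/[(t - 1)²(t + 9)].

Cover-up at t=-9: γ = 1/(-9 - 1)² = 1/100. Cover-up at t=1: β = 1/(1 + 9) = 1/10. Comparing t² coeff: α = -γ = -1/100
Result: (-1/100)/(t - 1) + (1/10)/(t - 1)² + (1/100)/(t + 9)


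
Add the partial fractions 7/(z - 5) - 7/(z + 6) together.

Common denominator (z - 5)(z + 6). Numerator: 7(z + 6) - 7(z - 5) = (7z + 42) - (7z - 35) = 77
Result: (77)/[(z - 5)(z + 6)]


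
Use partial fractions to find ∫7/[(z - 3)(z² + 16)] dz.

Cover-up at z=3: α = 7/(3²+16) = 7/25. Coeff matching: β = -7/25, γ = -21/25. Decomposition: (7/25)/(z - 3) - ((7/25)z + 21/25)/(z² + 16). Integrate: linear → ln, quadratic → (1/2)ln + arctan: (7/25) ln|(z - 3)| - (7/50) ln(z² + 16) - (21/100) arctan(z/4) + C


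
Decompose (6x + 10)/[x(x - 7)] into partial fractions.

At x=0: α = (6·0 + 10)/(0 - 7) = -10/7. At x=7: β = (6·7 + 10)/(7 - 0) = 52/7
Result: (-10/7)/x + (52/7)/(x - 7)


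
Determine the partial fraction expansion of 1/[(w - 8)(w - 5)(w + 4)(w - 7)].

Using Heaviside cover-up: (1/36)/(w - 8) + (1/54)/(w - 5) - (1/1188)/(w + 4) - (1/22)/(w - 7)


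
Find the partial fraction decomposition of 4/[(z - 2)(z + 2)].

4/(z - 2)(z + 2) = A/(z - 2) + B/(z + 2). A = 4/(2 + 2) = 1, B = 4/(-2 - 2) = -1
Result: 1/(z - 2) - 1/(z + 2)


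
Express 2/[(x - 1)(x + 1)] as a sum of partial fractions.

2/(x - 1)(x + 1) = α/(x - 1) + β/(x + 1). α = 2/(1 + 1) = 1, β = 2/(-1 - 1) = -1
Result: 1/(x - 1) - 1/(x + 1)


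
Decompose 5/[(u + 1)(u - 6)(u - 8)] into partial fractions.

Using cover-up method: A = 5/63, B = -5/14, C = 5/18
Result: (5/63)/(u + 1) - (5/14)/(u - 6) + (5/18)/(u - 8)


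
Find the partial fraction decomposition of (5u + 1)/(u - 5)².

(5u + 1) = A(u - 5) + B. At u = 5: B = 5·5 + 1 = 26. Coeff of u: A = 5
Result: 5/(u - 5) + 26/(u - 5)²


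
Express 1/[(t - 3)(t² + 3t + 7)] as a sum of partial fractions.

Cover-up at t = 3: P = 1/(3² + 3·3 + 7) = 1/25. Then Q = -P = -1/25, R = -P·(3 + 3) = -6/25
Result: (1/25)/(t - 3) - ((1/25)t + 6/25)/(t² + 3t + 7)


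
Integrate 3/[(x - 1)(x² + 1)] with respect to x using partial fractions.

Cover-up at x=1: P = 3/(1²+1) = 3/2. Coeff matching: Q = -3/2, R = -3/2. Decomposition: (3/2)/(x - 1) - ((3/2)x + 3/2)/(x² + 1). Integrate: linear → ln, quadratic → (1/2)ln + arctan: (3/2) ln|(x - 1)| - (3/4) ln(x² + 1) - (3/2) arctan(x) + C


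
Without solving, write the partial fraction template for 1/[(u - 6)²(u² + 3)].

Repeated linear + quadratic: P/(u - 6) + Q/(u - 6)² + (Ru + S)/(u² + 3)


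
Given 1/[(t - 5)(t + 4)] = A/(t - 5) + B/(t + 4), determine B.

Cover-up at t = -4: B = 1/(-4 - 5) = -1/9


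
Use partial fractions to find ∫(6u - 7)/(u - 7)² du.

Decompose: P = 6, Q = 6·7 - 7 = 35, so (6u - 7)/(u - 7)² = 6/(u - 7) + 35/(u - 7)². Integrate: ∫ P/(u - 7) du = 6 ln|(u - 7)|; ∫ Q/(u - 7)² du = -35/(u - 7). Sum: 6 ln|(u - 7)| - 35/(u - 7) + C


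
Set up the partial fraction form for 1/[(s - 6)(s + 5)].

Distinct linear factors: A/(s - 6) + B/(s + 5)


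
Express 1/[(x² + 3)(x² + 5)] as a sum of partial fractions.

Coefficient matching gives P = R = 0, Q = 1/(5-3) = 1/2, S = -Q = -1/2
Result: (1/2)/(x² + 3) - (1/2)/(x² + 5)


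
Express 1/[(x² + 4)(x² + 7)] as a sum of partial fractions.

Coefficient matching gives P = R = 0, Q = 1/(7-4) = 1/3, S = -Q = -1/3
Result: (1/3)/(x² + 4) - (1/3)/(x² + 7)


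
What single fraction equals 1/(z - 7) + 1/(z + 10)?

Common denominator (z - 7)(z + 10). Numerator: 1(z + 10) + 1(z - 7) = (z + 10) + (z - 7) = 2z + 3
Result: (2z + 3)/[(z - 7)(z + 10)]


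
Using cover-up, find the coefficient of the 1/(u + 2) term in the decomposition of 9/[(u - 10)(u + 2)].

Cover (u + 2), set u=-2: 9/((u - 10) at u=-2) = 9/(-12) = -3/4


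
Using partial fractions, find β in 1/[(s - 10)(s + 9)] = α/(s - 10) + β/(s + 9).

Cover-up at s = -9: β = 1/(-9 - 10) = -1/19


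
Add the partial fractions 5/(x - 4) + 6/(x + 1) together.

Common denominator (x - 4)(x + 1). Numerator: 5(x + 1) + 6(x - 4) = (5x + 5) + (6x - 24) = 11x - 19
Result: (11x - 19)/[(x - 4)(x + 1)]


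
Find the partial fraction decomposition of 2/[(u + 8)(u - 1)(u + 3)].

Using cover-up method: A = 2/45, B = 1/18, C = -1/10
Result: (2/45)/(u + 8) + (1/18)/(u - 1) - (1/10)/(u + 3)


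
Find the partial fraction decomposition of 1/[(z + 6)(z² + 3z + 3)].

Cover-up at z = -6: A = 1/((-6)² + 3·(-6) + 3) = 1/21. Then B = -A = -1/21, C = -A·(3 - 6) = 1/7
Result: (1/21)/(z + 6) - ((1/21)z - 1/7)/(z² + 3z + 3)


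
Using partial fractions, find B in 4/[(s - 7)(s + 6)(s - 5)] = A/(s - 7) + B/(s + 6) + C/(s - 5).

Cover-up at s = -6: B = 4/[(-6 - 7)(-6 - 5)] = 4/[(-13)(-11)] = 4/143


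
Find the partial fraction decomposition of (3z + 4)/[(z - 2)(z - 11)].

At z=2: P = (3·2 + 4)/(2 - 11) = -10/9. At z=11: Q = (3·11 + 4)/(11 - 2) = 37/9
Result: (-10/9)/(z - 2) + (37/9)/(z - 11)


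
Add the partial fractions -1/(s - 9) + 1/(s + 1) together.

Common denominator (s - 9)(s + 1). Numerator: -1(s + 1) + 1(s - 9) = (-s - 1) + (s - 9) = -10
Result: (-10)/[(s - 9)(s + 1)]


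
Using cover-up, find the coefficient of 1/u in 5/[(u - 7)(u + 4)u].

Cover u, set u=0: 5/[(0 - 7)(0 + 4)] = -5/28


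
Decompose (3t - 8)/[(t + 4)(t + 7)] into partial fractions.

At t=-4: P = (3·(-4) - 8)/(-4 + 7) = -20/3. At t=-7: Q = (3·(-7) - 8)/(-7 + 4) = 29/3
Result: (-20/3)/(t + 4) + (29/3)/(t + 7)


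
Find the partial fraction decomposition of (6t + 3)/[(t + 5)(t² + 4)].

At t=-5: P = (6·(-5) + 3)/((-5)² + 4) = -27/29. Q = -P = 27/29, R = 6 - (-5)·P = 39/29
Result: (-27/29)/(t + 5) + ((27/29)t + 39/29)/(t² + 4)


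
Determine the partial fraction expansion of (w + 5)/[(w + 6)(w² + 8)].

At w=-6: A = (1·(-6) + 5)/((-6)² + 8) = -1/44. B = -A = 1/44, C = 1 - (-6)·A = 19/22
Result: (-1/44)/(w + 6) + ((1/44)w + 19/22)/(w² + 8)


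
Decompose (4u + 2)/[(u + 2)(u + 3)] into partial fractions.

At u=-2: P = (4·(-2) + 2)/(-2 + 3) = -6. At u=-3: Q = (4·(-3) + 2)/(-3 + 2) = 10
Result: -6/(u + 2) + 10/(u + 3)


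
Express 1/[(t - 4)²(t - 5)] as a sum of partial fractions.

Cover-up at t=5: C = 1/(5 - 4)² = 1. Cover-up at t=4: B = 1/(4 - 5) = -1. Comparing t² coeff: A = -C = -1
Result: -1/(t - 4) - 1/(t - 4)² + 1/(t - 5)


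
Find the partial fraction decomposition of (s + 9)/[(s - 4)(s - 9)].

At s=4: A = (1·4 + 9)/(4 - 9) = -13/5. At s=9: B = (1·9 + 9)/(9 - 4) = 18/5
Result: (-13/5)/(s - 4) + (18/5)/(s - 9)


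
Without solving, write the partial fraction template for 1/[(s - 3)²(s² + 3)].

Repeated linear + quadratic: α/(s - 3) + β/(s - 3)² + (γs + δ)/(s² + 3)


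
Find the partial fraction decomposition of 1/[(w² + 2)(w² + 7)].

Coefficient matching gives α = γ = 0, β = 1/(7-2) = 1/5, δ = -β = -1/5
Result: (1/5)/(w² + 2) - (1/5)/(w² + 7)


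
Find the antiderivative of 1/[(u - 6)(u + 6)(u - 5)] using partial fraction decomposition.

Cover-up: P = 1/12, Q = 1/132, R = -1/11. Decomposition: (1/12)/(u - 6) + (1/132)/(u + 6) - (1/11)/(u - 5). Integrate each term: (1/12) ln|(u - 6)| + (1/132) ln|(u + 6)| - (1/11) ln|(u - 5)| + C


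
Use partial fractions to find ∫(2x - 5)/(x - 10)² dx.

Decompose: P = 2, Q = 2·10 - 5 = 15, so (2x - 5)/(x - 10)² = 2/(x - 10) + 15/(x - 10)². Integrate: ∫ P/(x - 10) dx = 2 ln|(x - 10)|; ∫ Q/(x - 10)² dx = -15/(x - 10). Sum: 2 ln|(x - 10)| - 15/(x - 10) + C


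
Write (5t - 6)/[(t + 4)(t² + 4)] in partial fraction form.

At t=-4: P = (5·(-4) - 6)/((-4)² + 4) = -13/10. Q = -P = 13/10, R = 5 - (-4)·P = -1/5
Result: (-13/10)/(t + 4) + ((13/10)t - 1/5)/(t² + 4)


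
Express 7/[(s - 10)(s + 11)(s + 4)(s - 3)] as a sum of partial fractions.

Using Heaviside cover-up: (1/294)/(s - 10) - (1/294)/(s + 11) + (1/98)/(s + 4) - (1/98)/(s - 3)


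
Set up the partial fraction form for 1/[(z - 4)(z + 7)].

Distinct linear factors: α/(z - 4) + β/(z + 7)


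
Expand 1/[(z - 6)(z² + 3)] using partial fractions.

Cover-up at z = 6: A = 1/(6² + 3) = 1/39. Then B = -A = -1/39, C = -A·(0 + 6) = -2/13
Result: (1/39)/(z - 6) - ((1/39)z + 2/13)/(z² + 3)


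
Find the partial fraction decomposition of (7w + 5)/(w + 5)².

(7w + 5) = P(w + 5) + Q. At w = -5: Q = 7·(-5) + 5 = -30. Coeff of w: P = 7
Result: 7/(w + 5) - 30/(w + 5)²


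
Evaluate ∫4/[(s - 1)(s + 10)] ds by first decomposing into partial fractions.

Decompose: 4/[(s - 1)(s + 10)] = (4/11)/(s - 1) - (4/11)/(s + 10). Integrate each term: (4/11) ln|(s - 1)| - (4/11) ln|(s + 10)| + C


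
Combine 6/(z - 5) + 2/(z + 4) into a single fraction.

Common denominator (z - 5)(z + 4). Numerator: 6(z + 4) + 2(z - 5) = (6z + 24) + (2z - 10) = 8z + 14
Result: (8z + 14)/[(z - 5)(z + 4)]


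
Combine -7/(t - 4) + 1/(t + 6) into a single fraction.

Common denominator (t - 4)(t + 6). Numerator: -7(t + 6) + 1(t - 4) = (-7t - 42) + (t - 4) = -6t - 46
Result: (-6t - 46)/[(t - 4)(t + 6)]


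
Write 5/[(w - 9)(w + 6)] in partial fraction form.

5/(w - 9)(w + 6) = P/(w - 9) + Q/(w + 6). P = 5/(9 + 6) = 1/3, Q = 5/(-6 - 9) = -1/3
Result: (1/3)/(w - 9) - (1/3)/(w + 6)


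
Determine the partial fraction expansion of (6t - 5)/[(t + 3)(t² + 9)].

At t=-3: A = (6·(-3) - 5)/((-3)² + 9) = -23/18. B = -A = 23/18, C = 6 - (-3)·A = 13/6
Result: (-23/18)/(t + 3) + ((23/18)t + 13/6)/(t² + 9)


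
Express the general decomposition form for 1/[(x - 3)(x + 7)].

Distinct linear factors: A/(x - 3) + B/(x + 7)


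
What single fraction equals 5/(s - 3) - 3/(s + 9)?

Common denominator (s - 3)(s + 9). Numerator: 5(s + 9) - 3(s - 3) = (5s + 45) - (3s - 9) = 2s + 54
Result: (2s + 54)/[(s - 3)(s + 9)]


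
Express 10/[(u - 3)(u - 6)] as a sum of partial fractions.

10/(u - 3)(u - 6) = P/(u - 3) + Q/(u - 6). P = 10/(3 - 6) = -10/3, Q = 10/(6 - 3) = 10/3
Result: (-10/3)/(u - 3) + (10/3)/(u - 6)


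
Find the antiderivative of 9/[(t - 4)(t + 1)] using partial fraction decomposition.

Decompose: 9/[(t - 4)(t + 1)] = (9/5)/(t - 4) - (9/5)/(t + 1). Integrate each term: (9/5) ln|(t - 4)| - (9/5) ln|(t + 1)| + C


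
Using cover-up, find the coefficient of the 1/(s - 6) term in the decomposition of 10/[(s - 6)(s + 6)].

Cover (s - 6), set s=6: 10/((s + 6) at s=6) = 10/(12) = 5/6


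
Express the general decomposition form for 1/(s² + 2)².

Repeated quadratic factor: (Ps + Q)/(s² + 2) + (Rs + S)/(s² + 2)²


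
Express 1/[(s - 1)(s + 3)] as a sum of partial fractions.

1/(s - 1)(s + 3) = A/(s - 1) + B/(s + 3). A = 1/(1 + 3) = 1/4, B = 1/(-3 - 1) = -1/4
Result: (1/4)/(s - 1) - (1/4)/(s + 3)


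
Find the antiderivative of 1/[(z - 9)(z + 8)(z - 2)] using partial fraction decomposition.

Cover-up: A = 1/119, B = 1/170, C = -1/70. Decomposition: (1/119)/(z - 9) + (1/170)/(z + 8) - (1/70)/(z - 2). Integrate each term: (1/119) ln|(z - 9)| + (1/170) ln|(z + 8)| - (1/70) ln|(z - 2)| + C


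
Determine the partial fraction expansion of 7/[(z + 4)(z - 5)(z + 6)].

Using cover-up method: A = -7/18, B = 7/99, C = 7/22
Result: (-7/18)/(z + 4) + (7/99)/(z - 5) + (7/22)/(z + 6)


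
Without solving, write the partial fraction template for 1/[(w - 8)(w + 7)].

Distinct linear factors: A/(w - 8) + B/(w + 7)


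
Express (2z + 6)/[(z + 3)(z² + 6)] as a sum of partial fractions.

At z=-3: α = (2·(-3) + 6)/((-3)² + 6) = 0. β = -α = 0, γ = 2 - (-3)·α = 2
Result: (2)/(z² + 6)


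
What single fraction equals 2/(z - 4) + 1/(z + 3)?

Common denominator (z - 4)(z + 3). Numerator: 2(z + 3) + 1(z - 4) = (2z + 6) + (z - 4) = 3z + 2
Result: (3z + 2)/[(z - 4)(z + 3)]


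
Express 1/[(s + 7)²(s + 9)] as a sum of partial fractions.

Cover-up at s=-9: R = 1/(-9 + 7)² = 1/4. Cover-up at s=-7: Q = 1/(-7 + 9) = 1/2. Comparing s² coeff: P = -R = -1/4
Result: (-1/4)/(s + 7) + (1/2)/(s + 7)² + (1/4)/(s + 9)


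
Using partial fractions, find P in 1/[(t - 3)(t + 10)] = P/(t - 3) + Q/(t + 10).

Cover-up at t = 3: P = 1/(3 + 10) = 1/13


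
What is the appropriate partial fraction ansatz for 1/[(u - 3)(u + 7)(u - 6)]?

Three distinct linear factors: P/(u - 3) + Q/(u + 7) + R/(u - 6)


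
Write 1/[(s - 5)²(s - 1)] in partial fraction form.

Cover-up at s=1: γ = 1/(1 - 5)² = 1/16. Cover-up at s=5: β = 1/(5 - 1) = 1/4. Comparing s² coeff: α = -γ = -1/16
Result: (-1/16)/(s - 5) + (1/4)/(s - 5)² + (1/16)/(s - 1)


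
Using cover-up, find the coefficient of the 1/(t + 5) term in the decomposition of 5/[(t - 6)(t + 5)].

Cover (t + 5), set t=-5: 5/((t - 6) at t=-5) = 5/(-11) = -5/11


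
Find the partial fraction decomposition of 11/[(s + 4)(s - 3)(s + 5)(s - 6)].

Using Heaviside cover-up: (11/70)/(s + 4) - (11/168)/(s - 3) - (1/8)/(s + 5) + (1/30)/(s - 6)


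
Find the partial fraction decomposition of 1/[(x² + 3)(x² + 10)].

Coefficient matching gives α = γ = 0, β = 1/(10-3) = 1/7, δ = -β = -1/7
Result: (1/7)/(x² + 3) - (1/7)/(x² + 10)


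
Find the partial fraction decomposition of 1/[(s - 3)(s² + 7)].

Cover-up at s = 3: P = 1/(3² + 7) = 1/16. Then Q = -P = -1/16, R = -P·(0 + 3) = -3/16
Result: (1/16)/(s - 3) - ((1/16)s + 3/16)/(s² + 7)


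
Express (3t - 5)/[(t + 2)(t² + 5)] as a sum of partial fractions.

At t=-2: P = (3·(-2) - 5)/((-2)² + 5) = -11/9. Q = -P = 11/9, R = 3 - (-2)·P = 5/9
Result: (-11/9)/(t + 2) + ((11/9)t + 5/9)/(t² + 5)


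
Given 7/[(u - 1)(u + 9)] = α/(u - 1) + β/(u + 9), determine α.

Cover-up at u = 1: α = 7/(1 + 9) = 7/10


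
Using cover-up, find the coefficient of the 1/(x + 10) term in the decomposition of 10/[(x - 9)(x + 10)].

Cover (x + 10), set x=-10: 10/((x - 9) at x=-10) = 10/(-19) = -10/19


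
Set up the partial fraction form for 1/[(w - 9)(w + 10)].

Distinct linear factors: P/(w - 9) + Q/(w + 10)


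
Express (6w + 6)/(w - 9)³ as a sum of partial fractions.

(6w + 6) = α(w - 9)² + β(w - 9) + γ. At w = 9: γ = 6·9 + 6 = 60. Coefficients: α = 0, β = 6
Result: 6/(w - 9)² + 60/(w - 9)³


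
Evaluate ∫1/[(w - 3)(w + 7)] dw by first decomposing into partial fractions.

Decompose: 1/[(w - 3)(w + 7)] = (1/10)/(w - 3) - (1/10)/(w + 7). Integrate each term: (1/10) ln|(w - 3)| - (1/10) ln|(w + 7)| + C


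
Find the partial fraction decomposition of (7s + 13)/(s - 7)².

(7s + 13) = α(s - 7) + β. At s = 7: β = 7·7 + 13 = 62. Coeff of s: α = 7
Result: 7/(s - 7) + 62/(s - 7)²


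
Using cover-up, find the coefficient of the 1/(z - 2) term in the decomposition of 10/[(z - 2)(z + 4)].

Cover (z - 2), set z=2: 10/((z + 4) at z=2) = 10/(6) = 5/3


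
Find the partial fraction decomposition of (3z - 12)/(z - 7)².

(3z - 12) = P(z - 7) + Q. At z = 7: Q = 3·7 - 12 = 9. Coeff of z: P = 3
Result: 3/(z - 7) + 9/(z - 7)²


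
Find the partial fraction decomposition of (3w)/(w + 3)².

(3w) = α(w + 3) + β. At w = -3: β = 3·(-3) + 0 = -9. Coeff of w: α = 3
Result: 3/(w + 3) - 9/(w + 3)²


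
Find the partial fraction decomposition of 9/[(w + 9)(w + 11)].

9/(w + 9)(w + 11) = P/(w + 9) + Q/(w + 11). P = 9/(-9 + 11) = 9/2, Q = 9/(-11 + 9) = -9/2
Result: (9/2)/(w + 9) - (9/2)/(w + 11)


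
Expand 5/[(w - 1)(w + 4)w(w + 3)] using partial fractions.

Using Heaviside cover-up: (1/4)/(w - 1) - (1/4)/(w + 4) - (5/12)/w + (5/12)/(w + 3)


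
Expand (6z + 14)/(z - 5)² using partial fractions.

(6z + 14) = P(z - 5) + Q. At z = 5: Q = 6·5 + 14 = 44. Coeff of z: P = 6
Result: 6/(z - 5) + 44/(z - 5)²


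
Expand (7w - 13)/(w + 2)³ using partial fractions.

(7w - 13) = A(w + 2)² + B(w + 2) + C. At w = -2: C = 7·(-2) - 13 = -27. Coefficients: A = 0, B = 7
Result: 7/(w + 2)² - 27/(w + 2)³


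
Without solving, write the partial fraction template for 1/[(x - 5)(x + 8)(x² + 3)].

Two linear + quadratic: P/(x - 5) + Q/(x + 8) + (Rx + S)/(x² + 3)


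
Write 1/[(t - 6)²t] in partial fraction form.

Cover-up at t=0: R = 1/(0 - 6)² = 1/36. Cover-up at t=6: Q = 1/(6 - 0) = 1/6. Comparing t² coeff: P = -R = -1/36
Result: (-1/36)/(t - 6) + (1/6)/(t - 6)² + (1/36)/t


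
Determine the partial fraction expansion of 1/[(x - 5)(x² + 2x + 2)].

Cover-up at x = 5: P = 1/(5² + 2·5 + 2) = 1/37. Then Q = -P = -1/37, R = -P·(2 + 5) = -7/37
Result: (1/37)/(x - 5) - ((1/37)x + 7/37)/(x² + 2x + 2)


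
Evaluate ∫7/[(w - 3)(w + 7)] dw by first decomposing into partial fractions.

Decompose: 7/[(w - 3)(w + 7)] = (7/10)/(w - 3) - (7/10)/(w + 7). Integrate each term: (7/10) ln|(w - 3)| - (7/10) ln|(w + 7)| + C


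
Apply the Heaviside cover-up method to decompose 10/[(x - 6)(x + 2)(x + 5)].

Cover (x - 6), x=6: α = 10/[(6 + 2)(6 + 5)] = 5/44. Cover (x + 2), x=-2: β = 10/[(-2 - 6)(-2 + 5)] = -5/12. Cover (x + 5), x=-5: γ = 10/[(-5 - 6)(-5 + 2)] = 10/33.
Result: (5/44)/(x - 6) - (5/12)/(x + 2) + (10/33)/(x + 5)


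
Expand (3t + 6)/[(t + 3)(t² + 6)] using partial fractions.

At t=-3: P = (3·(-3) + 6)/((-3)² + 6) = -1/5. Q = -P = 1/5, R = 3 - (-3)·P = 12/5
Result: (-1/5)/(t + 3) + ((1/5)t + 12/5)/(t² + 6)


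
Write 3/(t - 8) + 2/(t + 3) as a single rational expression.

Common denominator (t - 8)(t + 3). Numerator: 3(t + 3) + 2(t - 8) = (3t + 9) + (2t - 16) = 5t - 7
Result: (5t - 7)/[(t - 8)(t + 3)]


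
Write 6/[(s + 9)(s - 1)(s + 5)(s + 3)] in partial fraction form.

Using Heaviside cover-up: (-1/40)/(s + 9) + (1/40)/(s - 1) + (1/8)/(s + 5) - (1/8)/(s + 3)


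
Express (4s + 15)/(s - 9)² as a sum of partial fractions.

(4s + 15) = α(s - 9) + β. At s = 9: β = 4·9 + 15 = 51. Coeff of s: α = 4
Result: 4/(s - 9) + 51/(s - 9)²


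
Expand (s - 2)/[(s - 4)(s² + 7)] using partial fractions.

At s=4: α = (1·4 - 2)/(4² + 7) = 2/23. β = -α = -2/23, γ = 1 - 4·α = 15/23
Result: (2/23)/(s - 4) - ((2/23)s - 15/23)/(s² + 7)


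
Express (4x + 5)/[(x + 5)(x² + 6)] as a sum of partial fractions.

At x=-5: A = (4·(-5) + 5)/((-5)² + 6) = -15/31. B = -A = 15/31, C = 4 - (-5)·A = 49/31
Result: (-15/31)/(x + 5) + ((15/31)x + 49/31)/(x² + 6)


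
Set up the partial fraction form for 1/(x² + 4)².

Repeated quadratic factor: (Px + Q)/(x² + 4) + (Rx + S)/(x² + 4)²


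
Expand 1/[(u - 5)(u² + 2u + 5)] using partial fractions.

Cover-up at u = 5: α = 1/(5² + 2·5 + 5) = 1/40. Then β = -α = -1/40, γ = -α·(2 + 5) = -7/40
Result: (1/40)/(u - 5) - ((1/40)u + 7/40)/(u² + 2u + 5)


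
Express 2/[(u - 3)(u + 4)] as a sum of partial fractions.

2/(u - 3)(u + 4) = P/(u - 3) + Q/(u + 4). P = 2/(3 + 4) = 2/7, Q = 2/(-4 - 3) = -2/7
Result: (2/7)/(u - 3) - (2/7)/(u + 4)


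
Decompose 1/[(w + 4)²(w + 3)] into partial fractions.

Cover-up at w=-3: C = 1/(-3 + 4)² = 1. Cover-up at w=-4: B = 1/(-4 + 3) = -1. Comparing w² coeff: A = -C = -1
Result: -1/(w + 4) - 1/(w + 4)² + 1/(w + 3)


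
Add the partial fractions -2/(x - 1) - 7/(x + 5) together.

Common denominator (x - 1)(x + 5). Numerator: -2(x + 5) - 7(x - 1) = (-2x - 10) - (7x - 7) = -9x - 3
Result: (-9x - 3)/[(x - 1)(x + 5)]


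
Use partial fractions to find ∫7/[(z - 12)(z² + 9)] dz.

Cover-up at z=12: α = 7/(12²+9) = 7/153. Coeff matching: β = -7/153, γ = -28/51. Decomposition: (7/153)/(z - 12) - ((7/153)z + 28/51)/(z² + 9). Integrate: linear → ln, quadratic → (1/2)ln + arctan: (7/153) ln|(z - 12)| - (7/306) ln(z² + 9) - (28/153) arctan(z/3) + C


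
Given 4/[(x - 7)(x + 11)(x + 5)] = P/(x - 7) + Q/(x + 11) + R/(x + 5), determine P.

Cover-up at x = 7: P = 4/[(7 + 11)(7 + 5)] = 4/[(18)(12)] = 4/216 = 1/54


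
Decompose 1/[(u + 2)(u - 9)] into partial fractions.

1/(u + 2)(u - 9) = A/(u + 2) + B/(u - 9). A = 1/(-2 - 9) = -1/11, B = 1/(9 + 2) = 1/11
Result: (-1/11)/(u + 2) + (1/11)/(u - 9)


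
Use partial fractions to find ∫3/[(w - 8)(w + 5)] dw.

Decompose: 3/[(w - 8)(w + 5)] = (3/13)/(w - 8) - (3/13)/(w + 5). Integrate each term: (3/13) ln|(w - 8)| - (3/13) ln|(w + 5)| + C


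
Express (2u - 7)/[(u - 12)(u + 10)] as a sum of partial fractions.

At u=12: α = (2·12 - 7)/(12 + 10) = 17/22. At u=-10: β = (2·(-10) - 7)/(-10 - 12) = 27/22
Result: (17/22)/(u - 12) + (27/22)/(u + 10)


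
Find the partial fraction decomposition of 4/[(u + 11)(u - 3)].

4/(u + 11)(u - 3) = P/(u + 11) + Q/(u - 3). P = 4/(-11 - 3) = -2/7, Q = 4/(3 + 11) = 2/7
Result: (-2/7)/(u + 11) + (2/7)/(u - 3)


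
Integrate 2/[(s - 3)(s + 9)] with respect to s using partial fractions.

Decompose: 2/[(s - 3)(s + 9)] = (1/6)/(s - 3) - (1/6)/(s + 9). Integrate each term: (1/6) ln|(s - 3)| - (1/6) ln|(s + 9)| + C


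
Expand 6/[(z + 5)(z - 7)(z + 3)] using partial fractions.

Using cover-up method: α = 1/4, β = 1/20, γ = -3/10
Result: (1/4)/(z + 5) + (1/20)/(z - 7) - (3/10)/(z + 3)
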